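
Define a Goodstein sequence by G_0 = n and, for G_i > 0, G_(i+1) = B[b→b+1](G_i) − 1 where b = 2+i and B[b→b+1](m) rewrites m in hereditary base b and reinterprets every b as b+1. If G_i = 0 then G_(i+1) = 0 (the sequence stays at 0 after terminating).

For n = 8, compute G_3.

6310

step 0: 8 = 2^(2 + 1); sub 3 for 2: 3^(3 + 1); = 81; G_1 = 81−1 = 80
step 1: 80 = 2·3^3 + 2·3^2 + 2·3 + 2; sub 4 for 3: 2·4^4 + 2·4^2 + 2·4 + 2; = 554; G_2 = 554−1 = 553
step 2: 553 = 2·4^4 + 2·4^2 + 2·4 + 1; sub 5 for 4: 2·5^5 + 2·5^2 + 2·5 + 1; = 6311; G_3 = 6311−1 = 6310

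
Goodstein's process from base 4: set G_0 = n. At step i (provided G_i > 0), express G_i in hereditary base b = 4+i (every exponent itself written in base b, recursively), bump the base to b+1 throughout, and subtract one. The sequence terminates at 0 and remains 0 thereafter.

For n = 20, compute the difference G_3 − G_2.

step 0: 20 = 4^2 + 4; sub 5 for 4: 5^2 + 5; = 30; G_1 = 30−1 = 29
step 1: 29 = 5^2 + 4; sub 6 for 5: 6^2 + 4; = 40; G_2 = 40−1 = 39
step 2: 39 = 6^2 + 3; sub 7 for 6: 7^2 + 3; = 52; G_3 = 52−1 = 51

12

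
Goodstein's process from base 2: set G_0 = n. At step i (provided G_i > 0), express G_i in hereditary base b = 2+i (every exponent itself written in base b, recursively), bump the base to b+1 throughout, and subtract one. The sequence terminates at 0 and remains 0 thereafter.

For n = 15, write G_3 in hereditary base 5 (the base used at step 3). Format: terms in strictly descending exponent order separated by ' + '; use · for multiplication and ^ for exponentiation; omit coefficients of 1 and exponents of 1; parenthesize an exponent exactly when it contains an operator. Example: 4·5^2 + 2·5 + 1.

5^(5 + 1) + 5^5 + 2

(0) 15|_2 = 2^(2 + 1) + 2^2 + 2 + 1 ↦ 3^(3 + 1) + 3^3 + 3 + 1|_3 = 112 ⇒ 111
(1) 111|_3 = 3^(3 + 1) + 3^3 + 3 ↦ 4^(4 + 1) + 4^4 + 4|_4 = 1284 ⇒ 1283
(2) 1283|_4 = 4^(4 + 1) + 4^4 + 3 ↦ 5^(5 + 1) + 5^5 + 3|_5 = 18753 ⇒ 18752
(3) 18752|_5 = 5^(5 + 1) + 5^5 + 2 ↦ 6^(6 + 1) + 6^6 + 2|_6 = 326594 ⇒ 326593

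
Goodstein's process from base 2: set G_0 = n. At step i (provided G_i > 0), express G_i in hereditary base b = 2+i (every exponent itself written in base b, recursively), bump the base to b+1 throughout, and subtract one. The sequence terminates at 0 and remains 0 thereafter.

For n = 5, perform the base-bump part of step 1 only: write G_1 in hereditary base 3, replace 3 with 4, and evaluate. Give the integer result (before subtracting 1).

256

step 0: 5 = 2^2 + 1; sub 3 for 2: 3^3 + 1; = 28; G_1 = 28−1 = 27
step 1: 27 = 3^3; sub 4 for 3: 4^4; = 256; G_2 = 256−1 = 255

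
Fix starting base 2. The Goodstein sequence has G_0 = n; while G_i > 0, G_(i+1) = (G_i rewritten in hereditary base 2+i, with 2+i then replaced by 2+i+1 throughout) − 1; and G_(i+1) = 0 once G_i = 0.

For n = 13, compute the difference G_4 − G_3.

264619

i=0: 13 = 2^(2 + 1) + 2^2 + 1 (b=2); 2→3: 3^(3 + 1) + 3^3 + 1 = 109; 109−1 = 108
i=1: 108 = 3^(3 + 1) + 3^3 (b=3); 3→4: 4^(4 + 1) + 4^4 = 1280; 1280−1 = 1279
i=2: 1279 = 4^(4 + 1) + 3·4^3 + 3·4^2 + 3·4 + 3 (b=4); 4→5: 5^(5 + 1) + 3·5^3 + 3·5^2 + 3·5 + 3 = 16093; 16093−1 = 16092
i=3: 16092 = 5^(5 + 1) + 3·5^3 + 3·5^2 + 3·5 + 2 (b=5); 5→6: 6^(6 + 1) + 3·6^3 + 3·6^2 + 3·6 + 2 = 280712; 280712−1 = 280711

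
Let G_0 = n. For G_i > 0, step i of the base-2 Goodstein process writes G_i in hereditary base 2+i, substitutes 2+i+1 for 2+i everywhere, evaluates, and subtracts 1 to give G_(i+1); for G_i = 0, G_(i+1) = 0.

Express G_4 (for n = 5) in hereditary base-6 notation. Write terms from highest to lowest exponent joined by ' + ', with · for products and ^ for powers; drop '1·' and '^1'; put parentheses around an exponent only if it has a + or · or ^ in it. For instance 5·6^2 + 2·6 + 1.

5 —HB2→ 2^2 + 1 —bump→ 3^3 + 1 = 28 —(−1)→ 27
27 —HB3→ 3^3 —bump→ 4^4 = 256 —(−1)→ 255
255 —HB4→ 3·4^3 + 3·4^2 + 3·4 + 3 —bump→ 3·5^3 + 3·5^2 + 3·5 + 3 = 468 —(−1)→ 467
467 —HB5→ 3·5^3 + 3·5^2 + 3·5 + 2 —bump→ 3·6^3 + 3·6^2 + 3·6 + 2 = 776 —(−1)→ 775
775 —HB6→ 3·6^3 + 3·6^2 + 3·6 + 1 —bump→ 3·7^3 + 3·7^2 + 3·7 + 1 = 1198 —(−1)→ 1197

3·6^3 + 3·6^2 + 3·6 + 1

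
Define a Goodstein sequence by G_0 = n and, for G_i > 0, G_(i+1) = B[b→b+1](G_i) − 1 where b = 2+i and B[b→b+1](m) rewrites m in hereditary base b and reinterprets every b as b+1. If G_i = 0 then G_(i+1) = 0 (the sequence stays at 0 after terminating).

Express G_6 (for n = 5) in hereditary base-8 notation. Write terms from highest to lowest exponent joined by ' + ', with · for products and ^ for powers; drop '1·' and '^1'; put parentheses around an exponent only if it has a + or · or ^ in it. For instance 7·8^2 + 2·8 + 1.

base 2: 5 = 2^2 + 1; at 3: 3^3 + 1 = 28; next = 27
base 3: 27 = 3^3; at 4: 4^4 = 256; next = 255
base 4: 255 = 3·4^3 + 3·4^2 + 3·4 + 3; at 5: 3·5^3 + 3·5^2 + 3·5 + 3 = 468; next = 467
base 5: 467 = 3·5^3 + 3·5^2 + 3·5 + 2; at 6: 3·6^3 + 3·6^2 + 3·6 + 2 = 776; next = 775
base 6: 775 = 3·6^3 + 3·6^2 + 3·6 + 1; at 7: 3·7^3 + 3·7^2 + 3·7 + 1 = 1198; next = 1197
base 7: 1197 = 3·7^3 + 3·7^2 + 3·7; at 8: 3·8^3 + 3·8^2 + 3·8 = 1752; next = 1751

3·8^3 + 3·8^2 + 2·8 + 7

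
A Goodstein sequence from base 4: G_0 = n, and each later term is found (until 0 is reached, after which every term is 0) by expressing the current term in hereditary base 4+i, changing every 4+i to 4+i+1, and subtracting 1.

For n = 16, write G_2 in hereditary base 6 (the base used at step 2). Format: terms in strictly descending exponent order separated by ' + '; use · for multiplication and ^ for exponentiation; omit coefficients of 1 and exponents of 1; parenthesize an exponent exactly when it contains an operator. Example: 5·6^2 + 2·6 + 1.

4·6 + 3

16 —HB4→ 4^2 —bump→ 5^2 = 25 —(−1)→ 24
24 —HB5→ 4·5 + 4 —bump→ 4·6 + 4 = 28 —(−1)→ 27
27 —HB6→ 4·6 + 3 —bump→ 4·7 + 3 = 31 —(−1)→ 30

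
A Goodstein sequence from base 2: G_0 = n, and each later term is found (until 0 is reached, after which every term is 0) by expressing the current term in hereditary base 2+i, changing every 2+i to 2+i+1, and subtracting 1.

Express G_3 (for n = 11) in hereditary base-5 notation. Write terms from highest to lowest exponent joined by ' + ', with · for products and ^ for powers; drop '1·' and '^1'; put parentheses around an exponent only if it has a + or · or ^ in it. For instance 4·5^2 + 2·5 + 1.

5^(5 + 1) + 2

step 0: 11 = 2^(2 + 1) + 2 + 1; sub 3 for 2: 3^(3 + 1) + 3 + 1; = 85; G_1 = 85−1 = 84
step 1: 84 = 3^(3 + 1) + 3; sub 4 for 3: 4^(4 + 1) + 4; = 1028; G_2 = 1028−1 = 1027
step 2: 1027 = 4^(4 + 1) + 3; sub 5 for 4: 5^(5 + 1) + 3; = 15628; G_3 = 15628−1 = 15627
step 3: 15627 = 5^(5 + 1) + 2; sub 6 for 5: 6^(6 + 1) + 2; = 279938; G_4 = 279938−1 = 279937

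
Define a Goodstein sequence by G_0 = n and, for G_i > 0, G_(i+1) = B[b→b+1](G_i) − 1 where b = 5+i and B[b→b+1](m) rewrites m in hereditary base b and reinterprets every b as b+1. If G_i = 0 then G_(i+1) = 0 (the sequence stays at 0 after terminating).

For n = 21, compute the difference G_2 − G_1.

3

step 0: 21 = 4·5 + 1; sub 6 for 5: 4·6 + 1; = 25; G_1 = 25−1 = 24
step 1: 24 = 4·6; sub 7 for 6: 4·7; = 28; G_2 = 28−1 = 27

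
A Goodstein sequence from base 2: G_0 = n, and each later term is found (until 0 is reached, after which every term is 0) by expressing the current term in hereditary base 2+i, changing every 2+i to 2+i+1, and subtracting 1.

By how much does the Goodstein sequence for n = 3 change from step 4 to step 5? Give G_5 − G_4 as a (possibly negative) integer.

base 2: 3 = 2 + 1; at 3: 3 + 1 = 4; next = 3
base 3: 3 = 3; at 4: 4 = 4; next = 3
base 4: 3 = 3; at 5: 3 = 3; next = 2
base 5: 2 = 2; at 6: 2 = 2; next = 1
base 6: 1 = 1; at 7: 1 = 1; next = 0

-1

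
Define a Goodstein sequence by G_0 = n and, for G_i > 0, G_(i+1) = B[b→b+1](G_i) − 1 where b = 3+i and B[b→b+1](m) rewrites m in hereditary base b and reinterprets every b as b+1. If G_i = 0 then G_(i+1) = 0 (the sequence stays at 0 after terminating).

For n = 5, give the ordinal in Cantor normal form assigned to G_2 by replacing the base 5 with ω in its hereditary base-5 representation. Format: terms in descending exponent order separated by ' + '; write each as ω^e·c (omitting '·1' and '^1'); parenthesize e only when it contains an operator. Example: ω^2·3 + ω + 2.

G_0 = 5. HB_3(5) = 3 + 2. Bump = 6. G_1 = 5.
G_1 = 5. HB_4(5) = 4 + 1. Bump = 6. G_2 = 5.

ω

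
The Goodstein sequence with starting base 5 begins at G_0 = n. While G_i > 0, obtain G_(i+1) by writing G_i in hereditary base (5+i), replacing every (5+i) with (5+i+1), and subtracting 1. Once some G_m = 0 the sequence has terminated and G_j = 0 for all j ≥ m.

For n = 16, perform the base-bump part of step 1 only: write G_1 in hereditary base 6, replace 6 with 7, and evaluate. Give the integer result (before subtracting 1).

21

(0) 16|_5 = 3·5 + 1 ↦ 3·6 + 1|_6 = 19 ⇒ 18
(1) 18|_6 = 3·6 ↦ 3·7|_7 = 21 ⇒ 20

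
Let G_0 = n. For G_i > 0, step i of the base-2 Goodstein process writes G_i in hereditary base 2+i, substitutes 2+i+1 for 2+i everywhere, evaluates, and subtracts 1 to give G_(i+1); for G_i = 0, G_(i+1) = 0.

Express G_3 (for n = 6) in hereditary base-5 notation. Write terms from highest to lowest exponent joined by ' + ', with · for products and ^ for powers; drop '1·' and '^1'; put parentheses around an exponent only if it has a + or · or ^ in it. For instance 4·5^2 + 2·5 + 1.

5^5

6 —HB2→ 2^2 + 2 —bump→ 3^3 + 3 = 30 —(−1)→ 29
29 —HB3→ 3^3 + 2 —bump→ 4^4 + 2 = 258 —(−1)→ 257
257 —HB4→ 4^4 + 1 —bump→ 5^5 + 1 = 3126 —(−1)→ 3125
3125 —HB5→ 5^5 —bump→ 6^6 = 46656 —(−1)→ 46655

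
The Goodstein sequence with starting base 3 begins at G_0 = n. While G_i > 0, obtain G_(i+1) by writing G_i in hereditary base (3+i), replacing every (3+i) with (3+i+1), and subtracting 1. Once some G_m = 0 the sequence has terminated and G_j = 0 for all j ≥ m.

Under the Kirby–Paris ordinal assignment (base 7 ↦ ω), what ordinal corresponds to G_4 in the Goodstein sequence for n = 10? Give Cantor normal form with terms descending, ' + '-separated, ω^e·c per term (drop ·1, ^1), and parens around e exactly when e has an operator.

base 3: 10 = 3^2 + 1; at 4: 4^2 + 1 = 17; next = 16
base 4: 16 = 4^2; at 5: 5^2 = 25; next = 24
base 5: 24 = 4·5 + 4; at 6: 4·6 + 4 = 28; next = 27
base 6: 27 = 4·6 + 3; at 7: 4·7 + 3 = 31; next = 30

ω·4 + 2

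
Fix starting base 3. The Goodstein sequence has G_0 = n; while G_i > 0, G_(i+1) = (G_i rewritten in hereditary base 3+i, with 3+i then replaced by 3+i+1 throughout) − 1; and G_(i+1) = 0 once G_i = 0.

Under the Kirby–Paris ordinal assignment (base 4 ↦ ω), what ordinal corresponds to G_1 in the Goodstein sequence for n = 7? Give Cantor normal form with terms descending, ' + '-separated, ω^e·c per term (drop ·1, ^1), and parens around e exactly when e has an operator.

ω·2

(0) 7|_3 = 2·3 + 1 ↦ 2·4 + 1|_4 = 9 ⇒ 8
(1) 8|_4 = 2·4 ↦ 2·5|_5 = 10 ⇒ 9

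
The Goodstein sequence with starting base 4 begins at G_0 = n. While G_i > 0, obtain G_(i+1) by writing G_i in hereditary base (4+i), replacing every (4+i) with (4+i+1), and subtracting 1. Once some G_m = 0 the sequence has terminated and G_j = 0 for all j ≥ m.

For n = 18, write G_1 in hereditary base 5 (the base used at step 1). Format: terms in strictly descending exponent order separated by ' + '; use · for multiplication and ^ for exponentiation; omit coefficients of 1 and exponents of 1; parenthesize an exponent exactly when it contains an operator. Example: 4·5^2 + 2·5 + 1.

5^2 + 1

[0] 18 ≡ 4^2 + 2 (base 4). Lift 5: 27. −1: 26.
[1] 26 ≡ 5^2 + 1 (base 5). Lift 6: 37. −1: 36.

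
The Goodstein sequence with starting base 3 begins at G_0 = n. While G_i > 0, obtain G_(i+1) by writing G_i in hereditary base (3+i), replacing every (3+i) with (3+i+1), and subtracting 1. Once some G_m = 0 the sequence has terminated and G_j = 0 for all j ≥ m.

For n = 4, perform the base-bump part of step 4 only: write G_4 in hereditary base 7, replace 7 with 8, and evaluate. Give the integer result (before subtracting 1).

2

[0] 4 ≡ 3 + 1 (base 3). Lift 4: 5. −1: 4.
[1] 4 ≡ 4 (base 4). Lift 5: 5. −1: 4.
[2] 4 ≡ 4 (base 5). Lift 6: 4. −1: 3.
[3] 3 ≡ 3 (base 6). Lift 7: 3. −1: 2.
[4] 2 ≡ 2 (base 7). Lift 8: 2. −1: 1.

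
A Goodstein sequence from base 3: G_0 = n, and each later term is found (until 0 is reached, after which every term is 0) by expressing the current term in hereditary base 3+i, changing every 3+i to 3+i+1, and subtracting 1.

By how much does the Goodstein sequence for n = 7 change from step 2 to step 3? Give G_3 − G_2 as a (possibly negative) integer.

step 0: 7 = 2·3 + 1; sub 4 for 3: 2·4 + 1; = 9; G_1 = 9−1 = 8
step 1: 8 = 2·4; sub 5 for 4: 2·5; = 10; G_2 = 10−1 = 9
step 2: 9 = 5 + 4; sub 6 for 5: 6 + 4; = 10; G_3 = 10−1 = 9

0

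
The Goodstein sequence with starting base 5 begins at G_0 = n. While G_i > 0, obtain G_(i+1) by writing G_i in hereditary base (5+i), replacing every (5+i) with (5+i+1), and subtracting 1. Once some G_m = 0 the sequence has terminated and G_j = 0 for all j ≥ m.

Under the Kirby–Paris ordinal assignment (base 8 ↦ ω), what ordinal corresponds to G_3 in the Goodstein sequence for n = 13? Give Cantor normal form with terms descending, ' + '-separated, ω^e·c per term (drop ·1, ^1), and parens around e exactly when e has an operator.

G_0=13  [base 5] 2·5 + 3  →[5↦6]→  2·6 + 3 = 15  −1 ⇒ G_1=14
G_1=14  [base 6] 2·6 + 2  →[6↦7]→  2·7 + 2 = 16  −1 ⇒ G_2=15
G_2=15  [base 7] 2·7 + 1  →[7↦8]→  2·8 + 1 = 17  −1 ⇒ G_3=16

ω·2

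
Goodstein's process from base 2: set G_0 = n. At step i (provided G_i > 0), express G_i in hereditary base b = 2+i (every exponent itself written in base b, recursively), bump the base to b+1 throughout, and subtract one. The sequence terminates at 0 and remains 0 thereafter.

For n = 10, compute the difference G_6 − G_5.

79857569

10 —HB2→ 2^(2 + 1) + 2 —bump→ 3^(3 + 1) + 3 = 84 —(−1)→ 83
83 —HB3→ 3^(3 + 1) + 2 —bump→ 4^(4 + 1) + 2 = 1026 —(−1)→ 1025
1025 —HB4→ 4^(4 + 1) + 1 —bump→ 5^(5 + 1) + 1 = 15626 —(−1)→ 15625
15625 —HB5→ 5^(5 + 1) —bump→ 6^(6 + 1) = 279936 —(−1)→ 279935
279935 —HB6→ 5·6^6 + 5·6^5 + 5·6^4 + 5·6^3 + 5·6^2 + 5·6 + 5 —bump→ 5·7^7 + 5·7^5 + 5·7^4 + 5·7^3 + 5·7^2 + 5·7 + 5 = 4215755 —(−1)→ 4215754
4215754 —HB7→ 5·7^7 + 5·7^5 + 5·7^4 + 5·7^3 + 5·7^2 + 5·7 + 4 —bump→ 5·8^8 + 5·8^5 + 5·8^4 + 5·8^3 + 5·8^2 + 5·8 + 4 = 84073324 —(−1)→ 84073323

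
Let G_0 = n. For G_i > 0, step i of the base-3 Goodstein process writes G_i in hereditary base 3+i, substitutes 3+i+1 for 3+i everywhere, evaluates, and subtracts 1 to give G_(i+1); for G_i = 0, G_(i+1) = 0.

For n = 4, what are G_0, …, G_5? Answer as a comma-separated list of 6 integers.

(0) 4|_3 = 3 + 1 ↦ 4 + 1|_4 = 5 ⇒ 4
(1) 4|_4 = 4 ↦ 5|_5 = 5 ⇒ 4
(2) 4|_5 = 4 ↦ 4|_6 = 4 ⇒ 3
(3) 3|_6 = 3 ↦ 3|_7 = 3 ⇒ 2
(4) 2|_7 = 2 ↦ 2|_8 = 2 ⇒ 1

4, 4, 4, 3, 2, 1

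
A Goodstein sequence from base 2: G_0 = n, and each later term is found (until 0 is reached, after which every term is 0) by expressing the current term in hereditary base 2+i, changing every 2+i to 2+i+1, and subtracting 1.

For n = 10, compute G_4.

279935

base 2: 10 = 2^(2 + 1) + 2; at 3: 3^(3 + 1) + 3 = 84; next = 83
base 3: 83 = 3^(3 + 1) + 2; at 4: 4^(4 + 1) + 2 = 1026; next = 1025
base 4: 1025 = 4^(4 + 1) + 1; at 5: 5^(5 + 1) + 1 = 15626; next = 15625
base 5: 15625 = 5^(5 + 1); at 6: 6^(6 + 1) = 279936; next = 279935
base 6: 279935 = 5·6^6 + 5·6^5 + 5·6^4 + 5·6^3 + 5·6^2 + 5·6 + 5; at 7: 5·7^7 + 5·7^5 + 5·7^4 + 5·7^3 + 5·7^2 + 5·7 + 5 = 4215755; next = 4215754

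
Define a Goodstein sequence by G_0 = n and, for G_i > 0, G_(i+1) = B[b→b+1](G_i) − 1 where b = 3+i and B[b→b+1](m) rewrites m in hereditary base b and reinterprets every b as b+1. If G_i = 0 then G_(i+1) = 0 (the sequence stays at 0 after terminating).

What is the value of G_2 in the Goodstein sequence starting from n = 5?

5 —HB3→ 3 + 2 —bump→ 4 + 2 = 6 —(−1)→ 5
5 —HB4→ 4 + 1 —bump→ 5 + 1 = 6 —(−1)→ 5
5 —HB5→ 5 —bump→ 6 = 6 —(−1)→ 5

5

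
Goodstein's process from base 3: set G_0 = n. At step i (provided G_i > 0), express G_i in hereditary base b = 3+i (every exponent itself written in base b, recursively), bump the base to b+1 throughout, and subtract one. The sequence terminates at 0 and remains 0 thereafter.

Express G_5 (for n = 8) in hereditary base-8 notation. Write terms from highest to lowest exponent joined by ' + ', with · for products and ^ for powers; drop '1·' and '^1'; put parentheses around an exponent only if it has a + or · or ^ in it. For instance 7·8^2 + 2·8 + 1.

(0) 8|_3 = 2·3 + 2 ↦ 2·4 + 2|_4 = 10 ⇒ 9
(1) 9|_4 = 2·4 + 1 ↦ 2·5 + 1|_5 = 11 ⇒ 10
(2) 10|_5 = 2·5 ↦ 2·6|_6 = 12 ⇒ 11
(3) 11|_6 = 6 + 5 ↦ 7 + 5|_7 = 12 ⇒ 11
(4) 11|_7 = 7 + 4 ↦ 8 + 4|_8 = 12 ⇒ 11
(5) 11|_8 = 8 + 3 ↦ 9 + 3|_9 = 12 ⇒ 11

8 + 3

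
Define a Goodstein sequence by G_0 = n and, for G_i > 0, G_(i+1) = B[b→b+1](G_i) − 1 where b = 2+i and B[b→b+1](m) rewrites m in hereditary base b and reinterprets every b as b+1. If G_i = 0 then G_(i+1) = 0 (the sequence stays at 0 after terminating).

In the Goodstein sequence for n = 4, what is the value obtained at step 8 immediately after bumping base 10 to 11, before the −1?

254

[0] 4 ≡ 2^2 (base 2). Lift 3: 27. −1: 26.
[1] 26 ≡ 2·3^2 + 2·3 + 2 (base 3). Lift 4: 42. −1: 41.
[2] 41 ≡ 2·4^2 + 2·4 + 1 (base 4). Lift 5: 61. −1: 60.
[3] 60 ≡ 2·5^2 + 2·5 (base 5). Lift 6: 84. −1: 83.
[4] 83 ≡ 2·6^2 + 6 + 5 (base 6). Lift 7: 110. −1: 109.
[5] 109 ≡ 2·7^2 + 7 + 4 (base 7). Lift 8: 140. −1: 139.
[6] 139 ≡ 2·8^2 + 8 + 3 (base 8). Lift 9: 174. −1: 173.
[7] 173 ≡ 2·9^2 + 9 + 2 (base 9). Lift 10: 212. −1: 211.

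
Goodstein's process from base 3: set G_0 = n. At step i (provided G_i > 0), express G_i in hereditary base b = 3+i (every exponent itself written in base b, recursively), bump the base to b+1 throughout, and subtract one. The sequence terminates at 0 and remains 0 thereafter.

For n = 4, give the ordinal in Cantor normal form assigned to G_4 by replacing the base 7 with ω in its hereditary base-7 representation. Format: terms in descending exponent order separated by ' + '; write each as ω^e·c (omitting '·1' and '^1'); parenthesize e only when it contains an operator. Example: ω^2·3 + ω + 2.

2

4 —HB3→ 3 + 1 —bump→ 4 + 1 = 5 —(−1)→ 4
4 —HB4→ 4 —bump→ 5 = 5 —(−1)→ 4
4 —HB5→ 4 —bump→ 4 = 4 —(−1)→ 3
3 —HB6→ 3 —bump→ 3 = 3 —(−1)→ 2
2 —HB7→ 2 —bump→ 2 = 2 —(−1)→ 1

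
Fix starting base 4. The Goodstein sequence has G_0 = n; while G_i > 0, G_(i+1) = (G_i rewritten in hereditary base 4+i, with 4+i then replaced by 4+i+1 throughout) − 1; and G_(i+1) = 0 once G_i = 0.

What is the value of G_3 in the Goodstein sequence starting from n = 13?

step 0: 13 = 3·4 + 1; sub 5 for 4: 3·5 + 1; = 16; G_1 = 16−1 = 15
step 1: 15 = 3·5; sub 6 for 5: 3·6; = 18; G_2 = 18−1 = 17
step 2: 17 = 2·6 + 5; sub 7 for 6: 2·7 + 5; = 19; G_3 = 19−1 = 18
step 3: 18 = 2·7 + 4; sub 8 for 7: 2·8 + 4; = 20; G_4 = 20−1 = 19

18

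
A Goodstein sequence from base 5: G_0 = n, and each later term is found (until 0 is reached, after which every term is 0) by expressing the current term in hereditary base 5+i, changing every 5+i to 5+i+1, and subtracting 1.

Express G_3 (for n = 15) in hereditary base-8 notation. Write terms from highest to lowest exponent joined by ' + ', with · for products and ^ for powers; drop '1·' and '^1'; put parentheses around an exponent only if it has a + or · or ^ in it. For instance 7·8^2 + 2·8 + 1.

G_0=15  [base 5] 3·5  →[5↦6]→  3·6 = 18  −1 ⇒ G_1=17
G_1=17  [base 6] 2·6 + 5  →[6↦7]→  2·7 + 5 = 19  −1 ⇒ G_2=18
G_2=18  [base 7] 2·7 + 4  →[7↦8]→  2·8 + 4 = 20  −1 ⇒ G_3=19

2·8 + 3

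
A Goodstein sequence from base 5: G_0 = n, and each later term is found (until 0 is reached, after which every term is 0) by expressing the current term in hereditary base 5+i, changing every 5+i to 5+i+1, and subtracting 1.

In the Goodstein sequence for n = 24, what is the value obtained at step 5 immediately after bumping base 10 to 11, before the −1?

step 0: 24 = 4·5 + 4; sub 6 for 5: 4·6 + 4; = 28; G_1 = 28−1 = 27
step 1: 27 = 4·6 + 3; sub 7 for 6: 4·7 + 3; = 31; G_2 = 31−1 = 30
step 2: 30 = 4·7 + 2; sub 8 for 7: 4·8 + 2; = 34; G_3 = 34−1 = 33
step 3: 33 = 4·8 + 1; sub 9 for 8: 4·9 + 1; = 37; G_4 = 37−1 = 36
step 4: 36 = 4·9; sub 10 for 9: 4·10; = 40; G_5 = 40−1 = 39
step 5: 39 = 3·10 + 9; sub 11 for 10: 3·11 + 9; = 42; G_6 = 42−1 = 41

42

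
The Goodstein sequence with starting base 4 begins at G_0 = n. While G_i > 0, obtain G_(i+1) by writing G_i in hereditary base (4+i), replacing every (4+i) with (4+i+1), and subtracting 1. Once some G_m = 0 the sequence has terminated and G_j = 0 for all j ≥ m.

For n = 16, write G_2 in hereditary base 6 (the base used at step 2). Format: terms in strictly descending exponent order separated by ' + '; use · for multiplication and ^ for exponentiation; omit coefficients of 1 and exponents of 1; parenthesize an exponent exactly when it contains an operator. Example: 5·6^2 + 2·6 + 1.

4·6 + 3

i=0: 16 = 4^2 (b=4); 4→5: 5^2 = 25; 25−1 = 24
i=1: 24 = 4·5 + 4 (b=5); 5→6: 4·6 + 4 = 28; 28−1 = 27
i=2: 27 = 4·6 + 3 (b=6); 6→7: 4·7 + 3 = 31; 31−1 = 30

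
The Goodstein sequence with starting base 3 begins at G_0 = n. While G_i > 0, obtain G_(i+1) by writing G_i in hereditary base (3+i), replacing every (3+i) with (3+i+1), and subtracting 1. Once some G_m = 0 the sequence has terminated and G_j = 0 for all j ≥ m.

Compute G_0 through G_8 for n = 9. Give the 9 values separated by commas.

9, 15, 17, 19, 21, 23, 24, 25, 26

i=0: 9 = 3^2 (b=3); 3→4: 4^2 = 16; 16−1 = 15
i=1: 15 = 3·4 + 3 (b=4); 4→5: 3·5 + 3 = 18; 18−1 = 17
i=2: 17 = 3·5 + 2 (b=5); 5→6: 3·6 + 2 = 20; 20−1 = 19
i=3: 19 = 3·6 + 1 (b=6); 6→7: 3·7 + 1 = 22; 22−1 = 21
i=4: 21 = 3·7 (b=7); 7→8: 3·8 = 24; 24−1 = 23
i=5: 23 = 2·8 + 7 (b=8); 8→9: 2·9 + 7 = 25; 25−1 = 24
i=6: 24 = 2·9 + 6 (b=9); 9→10: 2·10 + 6 = 26; 26−1 = 25
i=7: 25 = 2·10 + 5 (b=10); 10→11: 2·11 + 5 = 27; 27−1 = 26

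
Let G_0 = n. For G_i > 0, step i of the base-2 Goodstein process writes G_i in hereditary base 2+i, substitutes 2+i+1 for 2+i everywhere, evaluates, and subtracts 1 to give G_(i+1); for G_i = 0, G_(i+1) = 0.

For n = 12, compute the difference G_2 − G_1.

G_0=12  [base 2] 2^(2 + 1) + 2^2  →[2↦3]→  3^(3 + 1) + 3^3 = 108  −1 ⇒ G_1=107
G_1=107  [base 3] 3^(3 + 1) + 2·3^2 + 2·3 + 2  →[3↦4]→  4^(4 + 1) + 2·4^2 + 2·4 + 2 = 1066  −1 ⇒ G_2=1065

958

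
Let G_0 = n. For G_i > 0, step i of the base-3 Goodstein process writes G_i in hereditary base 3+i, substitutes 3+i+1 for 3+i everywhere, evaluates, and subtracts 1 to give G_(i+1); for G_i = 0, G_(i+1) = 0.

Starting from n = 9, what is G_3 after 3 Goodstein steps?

19

step 0: 9 = 3^2; sub 4 for 3: 4^2; = 16; G_1 = 16−1 = 15
step 1: 15 = 3·4 + 3; sub 5 for 4: 3·5 + 3; = 18; G_2 = 18−1 = 17
step 2: 17 = 3·5 + 2; sub 6 for 5: 3·6 + 2; = 20; G_3 = 20−1 = 19
step 3: 19 = 3·6 + 1; sub 7 for 6: 3·7 + 1; = 22; G_4 = 22−1 = 21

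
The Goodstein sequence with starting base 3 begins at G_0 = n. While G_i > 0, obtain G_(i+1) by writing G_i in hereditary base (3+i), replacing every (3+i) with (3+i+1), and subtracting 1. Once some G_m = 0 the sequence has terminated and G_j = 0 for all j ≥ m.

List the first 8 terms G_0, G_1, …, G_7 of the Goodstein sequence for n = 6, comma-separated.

6, 7, 7, 7, 7, 7, 6, 5

base 3: 6 = 2·3; at 4: 2·4 = 8; next = 7
base 4: 7 = 4 + 3; at 5: 5 + 3 = 8; next = 7
base 5: 7 = 5 + 2; at 6: 6 + 2 = 8; next = 7
base 6: 7 = 6 + 1; at 7: 7 + 1 = 8; next = 7
base 7: 7 = 7; at 8: 8 = 8; next = 7
base 8: 7 = 7; at 9: 7 = 7; next = 6
base 9: 6 = 6; at 10: 6 = 6; next = 5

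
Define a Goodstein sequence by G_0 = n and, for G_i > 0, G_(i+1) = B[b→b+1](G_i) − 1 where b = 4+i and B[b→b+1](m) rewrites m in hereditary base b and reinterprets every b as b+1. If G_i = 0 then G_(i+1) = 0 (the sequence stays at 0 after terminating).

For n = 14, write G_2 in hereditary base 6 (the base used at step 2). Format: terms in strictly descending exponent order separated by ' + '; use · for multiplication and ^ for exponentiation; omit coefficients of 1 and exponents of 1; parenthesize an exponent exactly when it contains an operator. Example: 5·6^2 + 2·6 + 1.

G_0 = 14. HB_4(14) = 3·4 + 2. Bump = 17. G_1 = 16.
G_1 = 16. HB_5(16) = 3·5 + 1. Bump = 19. G_2 = 18.

3·6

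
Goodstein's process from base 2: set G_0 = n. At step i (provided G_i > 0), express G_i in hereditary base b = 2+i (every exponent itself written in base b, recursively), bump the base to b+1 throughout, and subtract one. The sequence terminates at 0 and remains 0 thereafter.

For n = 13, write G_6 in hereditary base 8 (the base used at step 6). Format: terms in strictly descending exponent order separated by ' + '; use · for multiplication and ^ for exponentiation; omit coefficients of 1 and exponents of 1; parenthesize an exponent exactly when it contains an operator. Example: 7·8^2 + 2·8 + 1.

8^(8 + 1) + 3·8^3 + 3·8^2 + 2·8 + 7

(0) 13|_2 = 2^(2 + 1) + 2^2 + 1 ↦ 3^(3 + 1) + 3^3 + 1|_3 = 109 ⇒ 108
(1) 108|_3 = 3^(3 + 1) + 3^3 ↦ 4^(4 + 1) + 4^4|_4 = 1280 ⇒ 1279
(2) 1279|_4 = 4^(4 + 1) + 3·4^3 + 3·4^2 + 3·4 + 3 ↦ 5^(5 + 1) + 3·5^3 + 3·5^2 + 3·5 + 3|_5 = 16093 ⇒ 16092
(3) 16092|_5 = 5^(5 + 1) + 3·5^3 + 3·5^2 + 3·5 + 2 ↦ 6^(6 + 1) + 3·6^3 + 3·6^2 + 3·6 + 2|_6 = 280712 ⇒ 280711
(4) 280711|_6 = 6^(6 + 1) + 3·6^3 + 3·6^2 + 3·6 + 1 ↦ 7^(7 + 1) + 3·7^3 + 3·7^2 + 3·7 + 1|_7 = 5765999 ⇒ 5765998
(5) 5765998|_7 = 7^(7 + 1) + 3·7^3 + 3·7^2 + 3·7 ↦ 8^(8 + 1) + 3·8^3 + 3·8^2 + 3·8|_8 = 134219480 ⇒ 134219479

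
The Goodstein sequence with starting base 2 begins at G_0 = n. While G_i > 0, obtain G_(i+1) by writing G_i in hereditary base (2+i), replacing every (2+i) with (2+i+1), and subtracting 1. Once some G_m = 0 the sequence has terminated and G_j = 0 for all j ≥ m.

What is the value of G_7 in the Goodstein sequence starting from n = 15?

(0) 15|_2 = 2^(2 + 1) + 2^2 + 2 + 1 ↦ 3^(3 + 1) + 3^3 + 3 + 1|_3 = 112 ⇒ 111
(1) 111|_3 = 3^(3 + 1) + 3^3 + 3 ↦ 4^(4 + 1) + 4^4 + 4|_4 = 1284 ⇒ 1283
(2) 1283|_4 = 4^(4 + 1) + 4^4 + 3 ↦ 5^(5 + 1) + 5^5 + 3|_5 = 18753 ⇒ 18752
(3) 18752|_5 = 5^(5 + 1) + 5^5 + 2 ↦ 6^(6 + 1) + 6^6 + 2|_6 = 326594 ⇒ 326593
(4) 326593|_6 = 6^(6 + 1) + 6^6 + 1 ↦ 7^(7 + 1) + 7^7 + 1|_7 = 6588345 ⇒ 6588344
(5) 6588344|_7 = 7^(7 + 1) + 7^7 ↦ 8^(8 + 1) + 8^8|_8 = 150994944 ⇒ 150994943
(6) 150994943|_8 = 8^(8 + 1) + 7·8^7 + 7·8^6 + 7·8^5 + 7·8^4 + 7·8^3 + 7·8^2 + 7·8 + 7 ↦ 9^(9 + 1) + 7·9^7 + 7·9^6 + 7·9^5 + 7·9^4 + 7·9^3 + 7·9^2 + 7·9 + 7|_9 = 3524450281 ⇒ 3524450280
(7) 3524450280|_9 = 9^(9 + 1) + 7·9^7 + 7·9^6 + 7·9^5 + 7·9^4 + 7·9^3 + 7·9^2 + 7·9 + 6 ↦ 10^(10 + 1) + 7·10^7 + 7·10^6 + 7·10^5 + 7·10^4 + 7·10^3 + 7·10^2 + 7·10 + 6|_10 = 100077777776 ⇒ 100077777775

3524450280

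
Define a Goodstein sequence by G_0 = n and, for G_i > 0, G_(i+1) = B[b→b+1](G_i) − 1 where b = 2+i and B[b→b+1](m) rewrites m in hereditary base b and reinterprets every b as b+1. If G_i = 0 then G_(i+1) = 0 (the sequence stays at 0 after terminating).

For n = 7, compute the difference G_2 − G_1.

229

i=0: 7 = 2^2 + 2 + 1 (b=2); 2→3: 3^3 + 3 + 1 = 31; 31−1 = 30
i=1: 30 = 3^3 + 3 (b=3); 3→4: 4^4 + 4 = 260; 260−1 = 259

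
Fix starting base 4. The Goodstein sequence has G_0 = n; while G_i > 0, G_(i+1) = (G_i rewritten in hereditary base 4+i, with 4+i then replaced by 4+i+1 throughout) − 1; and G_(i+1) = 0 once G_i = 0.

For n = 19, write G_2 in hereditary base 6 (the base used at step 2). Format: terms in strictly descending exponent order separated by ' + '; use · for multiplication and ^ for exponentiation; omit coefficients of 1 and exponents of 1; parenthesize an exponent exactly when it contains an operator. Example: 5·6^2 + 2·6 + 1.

6^2 + 1

(0) 19|_4 = 4^2 + 3 ↦ 5^2 + 3|_5 = 28 ⇒ 27
(1) 27|_5 = 5^2 + 2 ↦ 6^2 + 2|_6 = 38 ⇒ 37
(2) 37|_6 = 6^2 + 1 ↦ 7^2 + 1|_7 = 50 ⇒ 49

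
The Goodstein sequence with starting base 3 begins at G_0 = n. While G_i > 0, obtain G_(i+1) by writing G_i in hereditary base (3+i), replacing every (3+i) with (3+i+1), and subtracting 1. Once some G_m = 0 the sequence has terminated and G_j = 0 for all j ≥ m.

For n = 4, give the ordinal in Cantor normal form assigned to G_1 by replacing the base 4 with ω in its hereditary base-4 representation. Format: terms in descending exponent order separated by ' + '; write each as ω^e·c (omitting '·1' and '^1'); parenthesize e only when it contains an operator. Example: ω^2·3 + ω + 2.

[0] 4 ≡ 3 + 1 (base 3). Lift 4: 5. −1: 4.
[1] 4 ≡ 4 (base 4). Lift 5: 5. −1: 4.

ω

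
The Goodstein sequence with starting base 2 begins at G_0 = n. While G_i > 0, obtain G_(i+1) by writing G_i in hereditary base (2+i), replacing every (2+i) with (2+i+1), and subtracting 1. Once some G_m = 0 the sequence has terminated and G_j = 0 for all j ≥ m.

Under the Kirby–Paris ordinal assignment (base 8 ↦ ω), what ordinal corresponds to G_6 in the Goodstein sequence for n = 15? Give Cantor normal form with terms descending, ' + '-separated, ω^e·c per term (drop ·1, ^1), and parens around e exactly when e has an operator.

ω^(ω + 1) + ω^7·7 + ω^6·7 + ω^5·7 + ω^4·7 + ω^3·7 + ω^2·7 + ω·7 + 7

G_0=15  [base 2] 2^(2 + 1) + 2^2 + 2 + 1  →[2↦3]→  3^(3 + 1) + 3^3 + 3 + 1 = 112  −1 ⇒ G_1=111
G_1=111  [base 3] 3^(3 + 1) + 3^3 + 3  →[3↦4]→  4^(4 + 1) + 4^4 + 4 = 1284  −1 ⇒ G_2=1283
G_2=1283  [base 4] 4^(4 + 1) + 4^4 + 3  →[4↦5]→  5^(5 + 1) + 5^5 + 3 = 18753  −1 ⇒ G_3=18752
G_3=18752  [base 5] 5^(5 + 1) + 5^5 + 2  →[5↦6]→  6^(6 + 1) + 6^6 + 2 = 326594  −1 ⇒ G_4=326593
G_4=326593  [base 6] 6^(6 + 1) + 6^6 + 1  →[6↦7]→  7^(7 + 1) + 7^7 + 1 = 6588345  −1 ⇒ G_5=6588344
G_5=6588344  [base 7] 7^(7 + 1) + 7^7  →[7↦8]→  8^(8 + 1) + 8^8 = 150994944  −1 ⇒ G_6=150994943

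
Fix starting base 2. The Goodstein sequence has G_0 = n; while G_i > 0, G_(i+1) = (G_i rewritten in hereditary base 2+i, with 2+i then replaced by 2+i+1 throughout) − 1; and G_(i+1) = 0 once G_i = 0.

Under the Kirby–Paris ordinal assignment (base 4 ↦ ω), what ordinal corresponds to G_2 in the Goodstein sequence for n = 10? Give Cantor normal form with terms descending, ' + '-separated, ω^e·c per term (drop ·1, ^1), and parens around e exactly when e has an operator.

(0) 10|_2 = 2^(2 + 1) + 2 ↦ 3^(3 + 1) + 3|_3 = 84 ⇒ 83
(1) 83|_3 = 3^(3 + 1) + 2 ↦ 4^(4 + 1) + 2|_4 = 1026 ⇒ 1025

ω^(ω + 1) + 1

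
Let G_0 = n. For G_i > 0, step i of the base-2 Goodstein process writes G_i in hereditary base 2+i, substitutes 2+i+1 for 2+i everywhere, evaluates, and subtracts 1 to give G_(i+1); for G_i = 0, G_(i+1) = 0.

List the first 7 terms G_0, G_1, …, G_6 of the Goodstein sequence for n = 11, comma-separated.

step 0: 11 = 2^(2 + 1) + 2 + 1; sub 3 for 2: 3^(3 + 1) + 3 + 1; = 85; G_1 = 85−1 = 84
step 1: 84 = 3^(3 + 1) + 3; sub 4 for 3: 4^(4 + 1) + 4; = 1028; G_2 = 1028−1 = 1027
step 2: 1027 = 4^(4 + 1) + 3; sub 5 for 4: 5^(5 + 1) + 3; = 15628; G_3 = 15628−1 = 15627
step 3: 15627 = 5^(5 + 1) + 2; sub 6 for 5: 6^(6 + 1) + 2; = 279938; G_4 = 279938−1 = 279937
step 4: 279937 = 6^(6 + 1) + 1; sub 7 for 6: 7^(7 + 1) + 1; = 5764802; G_5 = 5764802−1 = 5764801
step 5: 5764801 = 7^(7 + 1); sub 8 for 7: 8^(8 + 1); = 134217728; G_6 = 134217728−1 = 134217727

11, 84, 1027, 15627, 279937, 5764801, 134217727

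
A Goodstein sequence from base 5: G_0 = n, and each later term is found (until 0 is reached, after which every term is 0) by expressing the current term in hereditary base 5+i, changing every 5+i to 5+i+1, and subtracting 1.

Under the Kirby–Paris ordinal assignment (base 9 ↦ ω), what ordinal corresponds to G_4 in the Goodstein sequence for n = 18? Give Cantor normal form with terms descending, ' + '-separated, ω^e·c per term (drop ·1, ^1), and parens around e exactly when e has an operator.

[0] 18 ≡ 3·5 + 3 (base 5). Lift 6: 21. −1: 20.
[1] 20 ≡ 3·6 + 2 (base 6). Lift 7: 23. −1: 22.
[2] 22 ≡ 3·7 + 1 (base 7). Lift 8: 25. −1: 24.
[3] 24 ≡ 3·8 (base 8). Lift 9: 27. −1: 26.

ω·2 + 8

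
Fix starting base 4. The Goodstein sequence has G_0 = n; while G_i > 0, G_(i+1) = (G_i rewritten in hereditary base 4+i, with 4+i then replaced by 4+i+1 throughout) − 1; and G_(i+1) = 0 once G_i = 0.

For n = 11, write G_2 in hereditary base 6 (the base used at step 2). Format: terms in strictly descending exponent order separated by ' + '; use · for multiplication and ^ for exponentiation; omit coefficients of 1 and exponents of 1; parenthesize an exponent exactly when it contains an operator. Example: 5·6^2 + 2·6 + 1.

11 —HB4→ 2·4 + 3 —bump→ 2·5 + 3 = 13 —(−1)→ 12
12 —HB5→ 2·5 + 2 —bump→ 2·6 + 2 = 14 —(−1)→ 13
13 —HB6→ 2·6 + 1 —bump→ 2·7 + 1 = 15 —(−1)→ 14

2·6 + 1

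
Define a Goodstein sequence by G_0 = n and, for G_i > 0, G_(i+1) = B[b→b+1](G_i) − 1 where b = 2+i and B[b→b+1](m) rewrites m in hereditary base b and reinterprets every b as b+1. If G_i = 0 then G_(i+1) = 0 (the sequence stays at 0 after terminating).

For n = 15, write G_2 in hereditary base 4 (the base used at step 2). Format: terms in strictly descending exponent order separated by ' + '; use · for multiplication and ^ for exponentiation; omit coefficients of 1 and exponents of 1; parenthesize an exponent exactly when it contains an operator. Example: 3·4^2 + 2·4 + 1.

4^(4 + 1) + 4^4 + 3

base 2: 15 = 2^(2 + 1) + 2^2 + 2 + 1; at 3: 3^(3 + 1) + 3^3 + 3 + 1 = 112; next = 111
base 3: 111 = 3^(3 + 1) + 3^3 + 3; at 4: 4^(4 + 1) + 4^4 + 4 = 1284; next = 1283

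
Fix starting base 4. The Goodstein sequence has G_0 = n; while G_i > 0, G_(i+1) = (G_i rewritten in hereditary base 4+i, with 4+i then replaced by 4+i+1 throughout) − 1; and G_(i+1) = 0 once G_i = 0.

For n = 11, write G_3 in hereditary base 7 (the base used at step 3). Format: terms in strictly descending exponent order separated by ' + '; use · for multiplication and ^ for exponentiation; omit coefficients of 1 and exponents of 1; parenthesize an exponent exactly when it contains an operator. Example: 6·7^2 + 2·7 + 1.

2·7

i=0: 11 = 2·4 + 3 (b=4); 4→5: 2·5 + 3 = 13; 13−1 = 12
i=1: 12 = 2·5 + 2 (b=5); 5→6: 2·6 + 2 = 14; 14−1 = 13
i=2: 13 = 2·6 + 1 (b=6); 6→7: 2·7 + 1 = 15; 15−1 = 14
i=3: 14 = 2·7 (b=7); 7→8: 2·8 = 16; 16−1 = 15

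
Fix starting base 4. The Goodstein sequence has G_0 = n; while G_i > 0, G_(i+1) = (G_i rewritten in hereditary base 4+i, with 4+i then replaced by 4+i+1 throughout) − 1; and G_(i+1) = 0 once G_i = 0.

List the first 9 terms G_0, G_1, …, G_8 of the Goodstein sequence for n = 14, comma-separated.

G_0 = 14. HB_4(14) = 3·4 + 2. Bump = 17. G_1 = 16.
G_1 = 16. HB_5(16) = 3·5 + 1. Bump = 19. G_2 = 18.
G_2 = 18. HB_6(18) = 3·6. Bump = 21. G_3 = 20.
G_3 = 20. HB_7(20) = 2·7 + 6. Bump = 22. G_4 = 21.
G_4 = 21. HB_8(21) = 2·8 + 5. Bump = 23. G_5 = 22.
G_5 = 22. HB_9(22) = 2·9 + 4. Bump = 24. G_6 = 23.
G_6 = 23. HB_10(23) = 2·10 + 3. Bump = 25. G_7 = 24.
G_7 = 24. HB_11(24) = 2·11 + 2. Bump = 26. G_8 = 25.

14, 16, 18, 20, 21, 22, 23, 24, 25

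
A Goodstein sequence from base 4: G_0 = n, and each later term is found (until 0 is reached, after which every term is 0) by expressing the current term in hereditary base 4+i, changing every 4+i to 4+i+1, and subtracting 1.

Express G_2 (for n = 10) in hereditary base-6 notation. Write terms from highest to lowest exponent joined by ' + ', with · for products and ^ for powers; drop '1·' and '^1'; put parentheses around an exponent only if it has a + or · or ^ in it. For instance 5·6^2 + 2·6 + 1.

2·6

G_0 = 10. HB_4(10) = 2·4 + 2. Bump = 12. G_1 = 11.
G_1 = 11. HB_5(11) = 2·5 + 1. Bump = 13. G_2 = 12.
G_2 = 12. HB_6(12) = 2·6. Bump = 14. G_3 = 13.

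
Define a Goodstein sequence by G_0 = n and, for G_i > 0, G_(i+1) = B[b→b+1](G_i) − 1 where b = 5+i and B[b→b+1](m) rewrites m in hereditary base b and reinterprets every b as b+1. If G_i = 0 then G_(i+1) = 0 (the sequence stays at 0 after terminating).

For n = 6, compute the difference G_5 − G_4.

-1

i=0: 6 = 5 + 1 (b=5); 5→6: 6 + 1 = 7; 7−1 = 6
i=1: 6 = 6 (b=6); 6→7: 7 = 7; 7−1 = 6
i=2: 6 = 6 (b=7); 7→8: 6 = 6; 6−1 = 5
i=3: 5 = 5 (b=8); 8→9: 5 = 5; 5−1 = 4
i=4: 4 = 4 (b=9); 9→10: 4 = 4; 4−1 = 3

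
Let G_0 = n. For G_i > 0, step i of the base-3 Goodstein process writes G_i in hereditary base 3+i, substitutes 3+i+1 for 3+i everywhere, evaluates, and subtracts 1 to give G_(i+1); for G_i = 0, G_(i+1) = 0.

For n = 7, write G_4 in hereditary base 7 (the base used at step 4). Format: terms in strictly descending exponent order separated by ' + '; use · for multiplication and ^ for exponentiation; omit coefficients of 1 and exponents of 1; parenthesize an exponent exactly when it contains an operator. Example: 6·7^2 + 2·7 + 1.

G_0=7  [base 3] 2·3 + 1  →[3↦4]→  2·4 + 1 = 9  −1 ⇒ G_1=8
G_1=8  [base 4] 2·4  →[4↦5]→  2·5 = 10  −1 ⇒ G_2=9
G_2=9  [base 5] 5 + 4  →[5↦6]→  6 + 4 = 10  −1 ⇒ G_3=9
G_3=9  [base 6] 6 + 3  →[6↦7]→  7 + 3 = 10  −1 ⇒ G_4=9
G_4=9  [base 7] 7 + 2  →[7↦8]→  8 + 2 = 10  −1 ⇒ G_5=9

7 + 2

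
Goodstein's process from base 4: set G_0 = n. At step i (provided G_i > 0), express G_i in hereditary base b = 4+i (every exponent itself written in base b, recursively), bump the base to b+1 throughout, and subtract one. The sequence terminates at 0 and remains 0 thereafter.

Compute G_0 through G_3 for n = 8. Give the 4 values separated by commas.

8, 9, 9, 9

8 —HB4→ 2·4 —bump→ 2·5 = 10 —(−1)→ 9
9 —HB5→ 5 + 4 —bump→ 6 + 4 = 10 —(−1)→ 9
9 —HB6→ 6 + 3 —bump→ 7 + 3 = 10 —(−1)→ 9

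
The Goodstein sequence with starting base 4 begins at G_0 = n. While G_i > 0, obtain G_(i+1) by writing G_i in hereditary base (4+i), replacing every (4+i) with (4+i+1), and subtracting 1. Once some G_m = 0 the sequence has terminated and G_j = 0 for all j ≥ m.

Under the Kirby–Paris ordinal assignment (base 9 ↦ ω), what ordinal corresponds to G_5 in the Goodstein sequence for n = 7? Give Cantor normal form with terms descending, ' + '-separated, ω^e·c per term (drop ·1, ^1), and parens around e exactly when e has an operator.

6

base 4: 7 = 4 + 3; at 5: 5 + 3 = 8; next = 7
base 5: 7 = 5 + 2; at 6: 6 + 2 = 8; next = 7
base 6: 7 = 6 + 1; at 7: 7 + 1 = 8; next = 7
base 7: 7 = 7; at 8: 8 = 8; next = 7
base 8: 7 = 7; at 9: 7 = 7; next = 6
base 9: 6 = 6; at 10: 6 = 6; next = 5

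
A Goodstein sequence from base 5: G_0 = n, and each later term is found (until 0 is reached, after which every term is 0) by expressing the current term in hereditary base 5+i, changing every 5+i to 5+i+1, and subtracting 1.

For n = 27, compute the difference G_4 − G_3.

6

base 5: 27 = 5^2 + 2; at 6: 6^2 + 2 = 38; next = 37
base 6: 37 = 6^2 + 1; at 7: 7^2 + 1 = 50; next = 49
base 7: 49 = 7^2; at 8: 8^2 = 64; next = 63
base 8: 63 = 7·8 + 7; at 9: 7·9 + 7 = 70; next = 69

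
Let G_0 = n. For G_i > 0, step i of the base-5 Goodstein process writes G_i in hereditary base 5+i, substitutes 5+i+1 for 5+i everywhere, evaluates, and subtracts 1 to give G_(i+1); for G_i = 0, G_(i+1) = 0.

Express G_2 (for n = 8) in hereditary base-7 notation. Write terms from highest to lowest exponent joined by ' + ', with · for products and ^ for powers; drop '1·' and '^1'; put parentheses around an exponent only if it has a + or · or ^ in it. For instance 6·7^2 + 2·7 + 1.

7 + 1

8 —HB5→ 5 + 3 —bump→ 6 + 3 = 9 —(−1)→ 8
8 —HB6→ 6 + 2 —bump→ 7 + 2 = 9 —(−1)→ 8
8 —HB7→ 7 + 1 —bump→ 8 + 1 = 9 —(−1)→ 8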